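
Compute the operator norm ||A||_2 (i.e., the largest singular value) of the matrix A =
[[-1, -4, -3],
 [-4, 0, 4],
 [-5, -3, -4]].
||A||_2 ≈ 8.3318 (= sqrt(largest eigenvalue of A^T A))

||A||_2 = sigma_max(A) = sqrt(lambda_max(A^T A)). Form the symmetric matrix M = A^T A =
[[42, 19, 7],
 [19, 25, 24],
 [7, 24, 41]].
Its characteristic polynomial (trace, sum of principal 2x2 minors, determinant of M give the coefficients) is
  p(λ) = det(λ I - M) = λ^3 - 108λ^2 + 2811λ - 9216.
No integer candidate from the rational root theorem (±divisors of 9216) is a root, so the roots are irrational. The cubic discriminant is Δ = 4949070084 > 0, so there are three distinct real roots. p(3) = -1728 and p(4) = 364 have opposite signs, so a root lies in (3, 4); Newton's method refines it to λ ≈ 3.8191. p(34) = 814 and p(35) = -256 have opposite signs, so a root lies in (34, 35); Newton's method refines it to λ ≈ 34.7615. p(69) = -936 and p(70) = 1354 have opposite signs, so a root lies in (69, 70); Newton's method refines it to λ ≈ 69.4194. Check (Vieta): the three roots sum to 108, matching tr M = 108.
So the eigenvalues of A^T A are ≈ 3.8191, 34.7615, 69.4194 (all ≥ 0, as they must be for A^T A). The largest is λ_max ≈ 69.4194, hence ||A||_2 = sqrt(λ_max) ≈ 8.3318.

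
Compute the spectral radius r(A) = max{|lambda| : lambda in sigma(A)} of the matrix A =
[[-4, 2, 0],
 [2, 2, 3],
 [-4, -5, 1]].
r(A) ≈ 4.8595

The eigenvalues of A are the roots of its characteristic polynomial. With M = A (coefficients from the trace, the sum of principal 2x2 minors, and det A):
  p(λ) = det(λ I - M) = λ^3 + λ^2 + λ + 96.
No integer candidate from the rational root theorem (±divisors of 96) is a root, so the roots are irrational. The cubic discriminant is Δ = -247491 < 0, so there is one real root and a complex-conjugate pair. p(-5) = -9 and p(-4) = 44 have opposite signs, so a root lies in (-5, -4); Newton's method refines it to λ ≈ -4.8595. Dividing out (λ - (-4.8595)) leaves approximately λ^2 - 3.8595λ + 19.7552. For λ^2 - 3.8595λ + 19.7552 the discriminant is -64.125. It is negative, so the remaining roots are the complex-conjugate pair λ ≈ 1.9297 ± 4.0039i. Their product equals the constant term, so |λ|^2 ≈ 19.7552 and |λ| ≈ 4.4447.
Thus the eigenvalues (to 4 decimals) are -4.8595 (modulus 4.8595); 1.9297 ± 4.0039i (modulus 4.4447). The spectral radius is the largest modulus: r(A) ≈ 4.8595. (Cross-check: r(A) ≤ ||A||_2 ≈ 7.1193; equality holds whenever A is normal, though it can also hold for some non-normal A.)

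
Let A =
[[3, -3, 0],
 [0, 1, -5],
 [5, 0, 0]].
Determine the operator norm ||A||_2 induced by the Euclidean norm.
||A||_2 ≈ 6.1006 (= sqrt(largest eigenvalue of A^T A))

||A||_2 = sigma_max(A) = sqrt(lambda_max(A^T A)). Form the symmetric matrix M = A^T A =
[[34, -9, 0],
 [-9, 10, -5],
 [0, -5, 25]].
Its characteristic polynomial (trace, sum of principal 2x2 minors, determinant of M give the coefficients) is
  p(λ) = det(λ I - M) = λ^3 - 69λ^2 + 1334λ - 5625.
No integer candidate from the rational root theorem (±divisors of 5625) is a root, so the roots are irrational. The cubic discriminant is Δ = 50663425 > 0, so there are three distinct real roots. p(5) = -555 and p(6) = 111 have opposite signs, so a root lies in (5, 6); Newton's method refines it to λ ≈ 5.8219. p(25) = 225 and p(26) = -9 have opposite signs, so a root lies in (25, 26); Newton's method refines it to λ ≈ 25.9602. p(37) = -75 and p(38) = 303 have opposite signs, so a root lies in (37, 38); Newton's method refines it to λ ≈ 37.2179. Check (Vieta): the three roots sum to 69, matching tr M = 69.
So the eigenvalues of A^T A are ≈ 5.8219, 25.9602, 37.2179 (all ≥ 0, as they must be for A^T A). The largest is λ_max ≈ 37.2179, hence ||A||_2 = sqrt(λ_max) ≈ 6.1006.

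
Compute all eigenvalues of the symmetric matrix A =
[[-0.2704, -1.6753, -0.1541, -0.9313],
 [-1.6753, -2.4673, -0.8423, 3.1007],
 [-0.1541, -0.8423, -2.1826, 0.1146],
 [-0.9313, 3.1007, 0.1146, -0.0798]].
sigma(A) ≈ {-5, -2, -1, 3}

A is real symmetric, so its spectrum consists of real eigenvalues. Expanding the characteristic polynomial of the displayed matrix gives
  det(λ I - A) = p(λ) = λ^4 + (5)λ^3 + (-7)λ^2 + (-41)λ + (-30).
Solving p(λ) = 0 yields eigenvalues ≈ -5, -2, -1, 3. (A is shown rounded to 4 decimals, so these recover the underlying integer eigenvalues to within that precision.)
Verification: the trace of A = -5 equals the sum of eigenvalues -5, and det(A) ≈ -30.0005 matches the eigenvalue product -30.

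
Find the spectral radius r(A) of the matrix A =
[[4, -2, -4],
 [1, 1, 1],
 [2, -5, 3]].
r(A) ≈ 4.2891

The eigenvalues of A are the roots of its characteristic polynomial. With M = A (coefficients from the trace, the sum of principal 2x2 minors, and det A):
  p(λ) = det(λ I - M) = λ^3 - 8λ^2 + 34λ - 62.
No integer candidate from the rational root theorem (±divisors of 62) is a root, so the roots are irrational. The cubic discriminant is Δ = -10444 < 0, so there is one real root and a complex-conjugate pair. p(3) = -5 and p(4) = 10 have opposite signs, so a root lies in (3, 4); Newton's method refines it to λ ≈ 3.3702. Dividing out (λ - (3.3702)) leaves approximately λ^2 - 4.6298λ + 18.3967. For λ^2 - 4.6298λ + 18.3967 the discriminant is -52.1514. It is negative, so the remaining roots are the complex-conjugate pair λ ≈ 2.3149 ± 3.6108i. Their product equals the constant term, so |λ|^2 ≈ 18.3967 and |λ| ≈ 4.2891.
Thus the eigenvalues (to 4 decimals) are 3.3702 (modulus 3.3702); 2.3149 ± 3.6108i (modulus 4.2891). The spectral radius is the largest modulus: r(A) ≈ 4.2891. (Cross-check: r(A) ≤ ||A||_2 ≈ 6.5669; equality holds whenever A is normal, though it can also hold for some non-normal A.)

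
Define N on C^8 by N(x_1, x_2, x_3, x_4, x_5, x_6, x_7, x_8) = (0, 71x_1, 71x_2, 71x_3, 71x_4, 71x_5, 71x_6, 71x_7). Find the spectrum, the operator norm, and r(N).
sigma(N) = {0}; ||N|| = 71; r(N) = 0. (N is nilpotent with N^8 = 0.)

On C^8, N is a strictly lower-triangular matrix with 71 on the subdiagonal and zeros elsewhere, so its characteristic polynomial is lambda^8 and every eigenvalue is 0: sigma(N) = {0}. For the operator norm, N e_i = 71e_{i+1} for i = 1, ..., 7 and N e_8 = 0, so the singular values of N are 71 (with multiplicity 7) and 0; hence ||N|| = 71. The spectral radius r(N) = max|lambda| = 0. Note ||N|| > r(N) — characteristic of non-normal nilpotent operators. Indeed N^8 = 0.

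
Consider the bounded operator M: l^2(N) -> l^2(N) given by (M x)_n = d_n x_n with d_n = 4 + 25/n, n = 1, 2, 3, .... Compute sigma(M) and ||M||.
sigma(M) = {4 + 25/n : n ≥ 1} ∪ {4}; ||M|| = 29

A bounded diagonal operator on l^2 with diagonal entries d_n has spectrum equal to the closure of {d_n : n ≥ 1}: every d_n is an eigenvalue (with eigenvector e_n), so {d_n} ⊂ sigma(M); the spectrum is closed, so its closure is too; and for lambda not in the closure, (M - lambda I) has bounded inverse (the diagonal entries 1/(d_n - lambda) are bounded). For our sequence d_n = 4 + 25/n, n = 1, 2, 3, ...:
  - {d_n} = {4 + 25/n : n ≥ 1}; the only limit point is 4
  - closure = {4 + 25/n : n ≥ 1} ∪ {4}
For the norm: a diagonal operator has ||M|| = sup_n |d_n|. Here d_n = 4 + 25/n is positive and decreasing, so sup_n |d_n| = d_1 = 4 + 25 = 29. So ||M|| = 29.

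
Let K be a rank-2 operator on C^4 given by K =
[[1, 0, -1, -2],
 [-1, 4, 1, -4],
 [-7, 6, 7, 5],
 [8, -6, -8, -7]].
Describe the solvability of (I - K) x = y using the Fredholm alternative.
(I - K) is invertible (det(I - K) = -30 ≠ 0), so for every y in C^4 the equation (I - K) x = y has a unique solution.

K has rank 2 and factors as K = U V^T = u1 v1^T + u2 v2^T with u1 = (1, 3, -1, 2), v1 = (1, 0, -1, -2), u2 = (0, 2, 3, -3), v2 = (-2, 2, 2, 1) (multiplying out reproduces the displayed K). The nonzero eigenvalues of U V^T coincide with those of the 2 x 2 matrix G = V^T U = [[v1·u1, v1·u2], [v2·u1, v2·u2]] = [[-2, 3], [4, 7]], and by the Sylvester determinant identity det(I_4 - U V^T) = det(I_2 - V^T U) = det([[3, -3], [-4, -6]]) = (3)(-6) - (-3)(-4) = -30. (Direct check: I - K =
[[0, 0, 1, 2],
 [1, -3, -1, 4],
 [7, -6, -6, -5],
 [-8, 6, 8, 8]]
has determinant -30.) The finite-dimensional Fredholm alternative says: either (I - K) is invertible, or ker(I - K) ≠ {0} and then range(I - K) = ker((I - K)^*)^⊥, with dim ker(I - K) = dim ker((I - K)^*). Since det(I - K) ≠ 0, 1 is not an eigenvalue of K and ker(I - K) = {0}, so we are in the first case: for every y there is a unique x = (I - K)^(-1) y. (Explicitly, by the Woodbury identity, (I - U V^T)^(-1) = I + U (I_2 - G)^(-1) V^T.)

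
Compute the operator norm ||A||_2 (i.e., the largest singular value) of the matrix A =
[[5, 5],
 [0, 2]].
||A||_2 = sqrt((54 + sqrt(2516))/2) ≈ 7.2166 (= sqrt(largest eigenvalue of A^T A))

||A||_2 = sigma_max(A) = sqrt(lambda_max(A^T A)). Form the symmetric matrix M = A^T A =
[[25, 25],
 [25, 29]].
Its characteristic polynomial (trace, determinant of M give the coefficients) is
  p(λ) = det(λ I - M) = λ^2 - 54λ + 100.
For λ^2 - 54λ + 100 the discriminant is 2516. It is nonnegative but not a perfect square, so the roots are real and irrational: λ = (54 ± sqrt(2516))/2 ≈ 52.0799, 1.9201.
So the eigenvalues of A^T A are ≈ 1.9201, 52.0799 (all ≥ 0, as they must be for A^T A). The largest is λ_max = (54 + sqrt(2516))/2 ≈ 52.0799, hence ||A||_2 = sqrt(λ_max) = sqrt((54 + sqrt(2516))/2) ≈ 7.2166.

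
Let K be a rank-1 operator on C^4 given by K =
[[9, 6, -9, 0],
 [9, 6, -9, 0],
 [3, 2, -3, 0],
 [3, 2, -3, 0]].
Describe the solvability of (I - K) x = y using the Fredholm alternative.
(I - K) is invertible (det(I - K) = -11 ≠ 0), so for every y in C^4 the equation (I - K) x = y has a unique solution.

K has rank 1, so it is an outer product K = u v^T: every row of K is a multiple of one row vector. Reading off the entries, u = (-3, -3, -1, -1) and v = (-3, -2, 3, 0) (row i of K equals u_i·v^T). A rank-one matrix u v^T satisfies K u = u (v·u) and kills the (3)-dimensional subspace v^⊥, so its characteristic polynomial is lambda^3 (lambda - v·u) with v·u = tr K = 12. Hence the eigenvalues of I - K are 1 (multiplicity 3) and 1 - (12) = -11, so det(I - K) = -11. (Direct check: I - K =
[[-8, -6, 9, 0],
 [-9, -5, 9, 0],
 [-3, -2, 4, 0],
 [-3, -2, 3, 1]]
has determinant -11.) The finite-dimensional Fredholm alternative says: either (I - K) is invertible, or ker(I - K) ≠ {0} and then range(I - K) = ker((I - K)^*)^⊥, with dim ker(I - K) = dim ker((I - K)^*). Since det(I - K) ≠ 0, 1 is not an eigenvalue of K and ker(I - K) = {0}, so we are in the first case: for every y there is a unique x = (I - K)^(-1) y. Explicitly, by the Sherman–Morrison formula, (I - u v^T)^(-1) = I + u v^T/(1 - v·u), i.e. (I - K)^(-1) = I + K/(-11).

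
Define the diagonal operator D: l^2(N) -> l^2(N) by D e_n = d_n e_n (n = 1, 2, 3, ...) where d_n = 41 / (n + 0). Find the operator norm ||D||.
||D|| = 41 (attained at n = 1)

For D diagonal, ||D|| = sup_n |d_n| = sup_n 41/(n + 0). This is positive and strictly decreasing in n, so the supremum is attained at n = 1: d_1 = 41/(1 + 0) = 41. Hence ||D|| = 41.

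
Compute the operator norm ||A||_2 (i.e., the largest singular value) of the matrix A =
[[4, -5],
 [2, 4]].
||A||_2 = sqrt((61 + sqrt(1017))/2) ≈ 6.8151 (= sqrt(largest eigenvalue of A^T A))

||A||_2 = sigma_max(A) = sqrt(lambda_max(A^T A)). Form the symmetric matrix M = A^T A =
[[20, -12],
 [-12, 41]].
Its characteristic polynomial (trace, determinant of M give the coefficients) is
  p(λ) = det(λ I - M) = λ^2 - 61λ + 676.
For λ^2 - 61λ + 676 the discriminant is 1017. It is nonnegative but not a perfect square, so the roots are real and irrational: λ = (61 ± sqrt(1017))/2 ≈ 46.4452, 14.5548.
So the eigenvalues of A^T A are ≈ 14.5548, 46.4452 (all ≥ 0, as they must be for A^T A). The largest is λ_max = (61 + sqrt(1017))/2 ≈ 46.4452, hence ||A||_2 = sqrt(λ_max) = sqrt((61 + sqrt(1017))/2) ≈ 6.8151.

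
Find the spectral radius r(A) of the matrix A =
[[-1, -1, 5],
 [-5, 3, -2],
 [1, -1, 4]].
r(A) = (8 + sqrt(28))/2 ≈ 6.6458

The eigenvalues of A are the roots of its characteristic polynomial. With M = A (coefficients from the trace, the sum of principal 2x2 minors, and det A):
  p(λ) = det(λ I - M) = λ^3 - 6λ^2 - 7λ + 18.
By the rational root theorem any rational root is an integer divisor of 18. Testing λ = -2: p(-2) = -8 - 24 + 14 + 18 = 0, so λ = -2 is a root. Dividing out (λ + 2) leaves p(λ) = (λ + 2)(λ^2 - 8λ + 9). For λ^2 - 8λ + 9 the discriminant is 28. It is nonnegative but not a perfect square, so the roots are real and irrational: λ = (8 ± sqrt(28))/2 ≈ 6.6458, 1.3542.
Thus the eigenvalues (to 4 decimals) are 6.6458 (modulus 6.6458); 1.3542 (modulus 1.3542); -2 (modulus 2). The spectral radius is the largest modulus: r(A) = (8 + sqrt(28))/2 ≈ 6.6458. (Cross-check: r(A) ≤ ||A||_2 ≈ 7.5744; equality holds whenever A is normal, though it can also hold for some non-normal A.)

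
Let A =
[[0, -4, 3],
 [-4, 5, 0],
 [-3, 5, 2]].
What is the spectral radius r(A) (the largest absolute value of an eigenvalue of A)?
r(A) ≈ 4.7169

The eigenvalues of A are the roots of its characteristic polynomial. With M = A (coefficients from the trace, the sum of principal 2x2 minors, and det A):
  p(λ) = det(λ I - M) = λ^3 - 7λ^2 + 3λ + 47.
No integer candidate from the rational root theorem (±divisors of 47) is a root, so the roots are irrational. The cubic discriminant is Δ = -12592 < 0, so there is one real root and a complex-conjugate pair. p(-3) = -52 and p(-2) = 5 have opposite signs, so a root lies in (-3, -2); Newton's method refines it to λ ≈ -2.1124. Dividing out (λ - (-2.1124)) leaves approximately λ^2 - 9.1124λ + 22.2493. For λ^2 - 9.1124λ + 22.2493 the discriminant is -5.961. It is negative, so the remaining roots are the complex-conjugate pair λ ≈ 4.5562 ± 1.2208i. Their product equals the constant term, so |λ|^2 ≈ 22.2493 and |λ| ≈ 4.7169.
Thus the eigenvalues (to 4 decimals) are -2.1124 (modulus 2.1124); 4.5562 ± 1.2208i (modulus 4.7169). The spectral radius is the largest modulus: r(A) ≈ 4.7169. (Cross-check: r(A) ≤ ||A||_2 ≈ 9.2781; equality holds whenever A is normal, though it can also hold for some non-normal A.)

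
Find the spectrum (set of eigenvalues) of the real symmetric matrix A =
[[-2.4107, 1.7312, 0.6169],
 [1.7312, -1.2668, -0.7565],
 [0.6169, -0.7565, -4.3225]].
sigma(A) ≈ {-5, -3, 0}

A is real symmetric, so its spectrum consists of real eigenvalues. Expanding the characteristic polynomial of the displayed matrix gives
  det(λ I - A) = p(λ) = λ^3 + (8)λ^2 + (15)λ + (0).
Solving p(λ) = 0 yields eigenvalues ≈ -5, -3, 0. (A is shown rounded to 4 decimals, so these recover the underlying integer eigenvalues to within that precision.)
Verification: the trace of A = -8 equals the sum of eigenvalues -8, and det(A) ≈ 0.0003 matches the eigenvalue product 0.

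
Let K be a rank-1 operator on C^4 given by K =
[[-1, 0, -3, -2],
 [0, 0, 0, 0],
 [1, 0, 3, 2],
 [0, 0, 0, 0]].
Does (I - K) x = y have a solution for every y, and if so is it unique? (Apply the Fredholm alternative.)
(I - K) is invertible (det(I - K) = -1 ≠ 0), so for every y in C^4 the equation (I - K) x = y has a unique solution.

K has rank 1, so it is an outer product K = u v^T: every row of K is a multiple of one row vector. Reading off the entries, u = (1, 0, -1, 0) and v = (-1, 0, -3, -2) (row i of K equals u_i·v^T). A rank-one matrix u v^T satisfies K u = u (v·u) and kills the (3)-dimensional subspace v^⊥, so its characteristic polynomial is lambda^3 (lambda - v·u) with v·u = tr K = 2. Hence the eigenvalues of I - K are 1 (multiplicity 3) and 1 - (2) = -1, so det(I - K) = -1. (Direct check: I - K =
[[2, 0, 3, 2],
 [0, 1, 0, 0],
 [-1, 0, -2, -2],
 [0, 0, 0, 1]]
has determinant -1.) The finite-dimensional Fredholm alternative says: either (I - K) is invertible, or ker(I - K) ≠ {0} and then range(I - K) = ker((I - K)^*)^⊥, with dim ker(I - K) = dim ker((I - K)^*). Since det(I - K) ≠ 0, 1 is not an eigenvalue of K and ker(I - K) = {0}, so we are in the first case: for every y there is a unique x = (I - K)^(-1) y. Explicitly, by the Sherman–Morrison formula, (I - u v^T)^(-1) = I + u v^T/(1 - v·u), i.e. (I - K)^(-1) = I - K.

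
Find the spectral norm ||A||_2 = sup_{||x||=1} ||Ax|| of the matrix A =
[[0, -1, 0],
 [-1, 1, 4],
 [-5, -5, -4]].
||A||_2 ≈ 8.4387 (= sqrt(largest eigenvalue of A^T A))

||A||_2 = sigma_max(A) = sqrt(lambda_max(A^T A)). Form the symmetric matrix M = A^T A =
[[26, 24, 16],
 [24, 27, 24],
 [16, 24, 32]].
Its characteristic polynomial (trace, sum of principal 2x2 minors, determinant of M give the coefficients) is
  p(λ) = det(λ I - M) = λ^3 - 85λ^2 + 990λ - 576.
No integer candidate from the rational root theorem (±divisors of 576) is a root, so the roots are irrational. The cubic discriminant is Δ = 2648591748 > 0, so there are three distinct real roots. p(0) = -576 and p(1) = 330 have opposite signs, so a root lies in (0, 1); Newton's method refines it to λ ≈ 0.6139. p(13) = 126 and p(14) = -632 have opposite signs, so a root lies in (13, 14); Newton's method refines it to λ ≈ 13.1748. p(71) = -860 and p(72) = 3312 have opposite signs, so a root lies in (71, 72); Newton's method refines it to λ ≈ 71.2113. Check (Vieta): the three roots sum to 85, matching tr M = 85.
So the eigenvalues of A^T A are ≈ 0.6139, 13.1748, 71.2113 (all ≥ 0, as they must be for A^T A). The largest is λ_max ≈ 71.2113, hence ||A||_2 = sqrt(λ_max) ≈ 8.4387.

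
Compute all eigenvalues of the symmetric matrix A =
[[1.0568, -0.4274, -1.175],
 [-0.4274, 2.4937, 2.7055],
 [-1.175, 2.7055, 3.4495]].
sigma(A) ≈ {0, 1, 6}

A is real symmetric, so its spectrum consists of real eigenvalues. Expanding the characteristic polynomial of the displayed matrix gives
  det(λ I - A) = p(λ) = λ^3 + (-7)λ^2 + (6)λ + (0).
Solving p(λ) = 0 yields eigenvalues ≈ 0, 1, 6. (A is shown rounded to 4 decimals, so these recover the underlying integer eigenvalues to within that precision.)
Verification: the trace of A = 7 equals the sum of eigenvalues 7, and det(A) ≈ -0.0005 matches the eigenvalue product 0.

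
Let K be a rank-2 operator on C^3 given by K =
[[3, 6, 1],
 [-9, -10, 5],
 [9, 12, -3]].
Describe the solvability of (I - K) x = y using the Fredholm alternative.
(I - K) is invertible (det(I - K) = -13 ≠ 0), so for every y in C^3 the equation (I - K) x = y has a unique solution.

K has rank 2 and factors as K = U V^T = u1 v1^T + u2 v2^T with u1 = (-1, 3, -3), v1 = (-3, -2, 3), u2 = (2, -2, 3), v2 = (0, 2, 2) (multiplying out reproduces the displayed K). The nonzero eigenvalues of U V^T coincide with those of the 2 x 2 matrix G = V^T U = [[v1·u1, v1·u2], [v2·u1, v2·u2]] = [[-12, 7], [0, 2]], and by the Sylvester determinant identity det(I_3 - U V^T) = det(I_2 - V^T U) = det([[13, -7], [0, -1]]) = (13)(-1) - (-7)(0) = -13. (Direct check: I - K =
[[-2, -6, -1],
 [9, 11, -5],
 [-9, -12, 4]]
has determinant -13.) The finite-dimensional Fredholm alternative says: either (I - K) is invertible, or ker(I - K) ≠ {0} and then range(I - K) = ker((I - K)^*)^⊥, with dim ker(I - K) = dim ker((I - K)^*). Since det(I - K) ≠ 0, 1 is not an eigenvalue of K and ker(I - K) = {0}, so we are in the first case: for every y there is a unique x = (I - K)^(-1) y. (Explicitly, by the Woodbury identity, (I - U V^T)^(-1) = I + U (I_2 - G)^(-1) V^T.)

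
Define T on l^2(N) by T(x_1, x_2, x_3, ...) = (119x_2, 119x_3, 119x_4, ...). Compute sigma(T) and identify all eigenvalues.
sigma(T) = closed disk {z in C : |z| ≤ 119}; sigma_p(T) = open disk {z in C : |z| < 119}

Note T = 119·V where V is the unit left shift (V x)_k = x_{k+1}; so sigma(T) = 119·sigma(V) and ||T|| = 119||V||. ||T x||^2 = 14161sum_{k≥2} |x_k|^2 ≤ 14161||x||^2, with equality on {x : x_1 = 0}, so ||T|| = 119. For any lambda with |lambda| < 119, set r = lambda/119 (|r| < 1); the vector x = (1, r, r^2, ...) is in l^2 and satisfies T x = 119(r, r^2, ...) = lambda x, so lambda is an eigenvalue. On the boundary |lambda| = 119 the geometric series diverges, so no l^2 eigenvector exists, but these lambda lie in the approximate point spectrum. Hence sigma(T) is the closed disk of radius 119 and sigma_p(T) is the open disk.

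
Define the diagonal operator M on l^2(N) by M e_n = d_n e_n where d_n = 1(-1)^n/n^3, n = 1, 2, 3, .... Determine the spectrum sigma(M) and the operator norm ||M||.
sigma(M) = {1(-1)^n/n^3 : n ≥ 1} ∪ {0}; ||M|| = 1

A bounded diagonal operator on l^2 with diagonal entries d_n has spectrum equal to the closure of {d_n : n ≥ 1}: every d_n is an eigenvalue (with eigenvector e_n), so {d_n} ⊂ sigma(M); the spectrum is closed, so its closure is too; and for lambda not in the closure, (M - lambda I) has bounded inverse (the diagonal entries 1/(d_n - lambda) are bounded). For our sequence d_n = 1(-1)^n/n^3, n = 1, 2, 3, ...:
  - {d_n} = {1(-1)^n/n^3 : n ≥ 1}; the only limit point is 0
  - closure = {1(-1)^n/n^3 : n ≥ 1} ∪ {0}
For the norm: a diagonal operator has ||M|| = sup_n |d_n|. Here |d_n| = 1/n^3 is decreasing, so sup_n |d_n| = |d_1| = 1. So ||M|| = 1.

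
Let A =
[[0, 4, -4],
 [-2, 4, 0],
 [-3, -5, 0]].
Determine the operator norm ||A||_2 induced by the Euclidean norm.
||A||_2 ≈ 7.9609 (= sqrt(largest eigenvalue of A^T A))

||A||_2 = sigma_max(A) = sqrt(lambda_max(A^T A)). Form the symmetric matrix M = A^T A =
[[13, 7, 0],
 [7, 57, -16],
 [0, -16, 16]].
Its characteristic polynomial (trace, sum of principal 2x2 minors, determinant of M give the coefficients) is
  p(λ) = det(λ I - M) = λ^3 - 86λ^2 + 1556λ - 7744.
No integer candidate from the rational root theorem (±divisors of 7744) is a root, so the roots are irrational. The cubic discriminant is Δ = 168803136 > 0, so there are three distinct real roots. p(8) = -288 and p(9) = 23 have opposite signs, so a root lies in (8, 9); Newton's method refines it to λ ≈ 8.9103. p(13) = 147 and p(14) = -72 have opposite signs, so a root lies in (13, 14); Newton's method refines it to λ ≈ 13.7135. p(63) = -1003 and p(64) = 1728 have opposite signs, so a root lies in (63, 64); Newton's method refines it to λ ≈ 63.3762. Check (Vieta): the three roots sum to 86, matching tr M = 86.
So the eigenvalues of A^T A are ≈ 8.9103, 13.7135, 63.3762 (all ≥ 0, as they must be for A^T A). The largest is λ_max ≈ 63.3762, hence ||A||_2 = sqrt(λ_max) ≈ 7.9609.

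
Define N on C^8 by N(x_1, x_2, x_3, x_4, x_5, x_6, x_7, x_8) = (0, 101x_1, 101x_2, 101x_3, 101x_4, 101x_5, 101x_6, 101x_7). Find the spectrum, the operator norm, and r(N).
sigma(N) = {0}; ||N|| = 101; r(N) = 0. (N is nilpotent with N^8 = 0.)

On C^8, N is a strictly lower-triangular matrix with 101 on the subdiagonal and zeros elsewhere, so its characteristic polynomial is lambda^8 and every eigenvalue is 0: sigma(N) = {0}. For the operator norm, N e_i = 101e_{i+1} for i = 1, ..., 7 and N e_8 = 0, so the singular values of N are 101 (with multiplicity 7) and 0; hence ||N|| = 101. The spectral radius r(N) = max|lambda| = 0. Note ||N|| > r(N) — characteristic of non-normal nilpotent operators. Indeed N^8 = 0.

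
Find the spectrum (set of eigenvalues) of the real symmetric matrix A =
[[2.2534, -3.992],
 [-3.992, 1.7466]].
sigma(A) ≈ {-2, 6}

A is real symmetric, so its spectrum consists of real eigenvalues. Expanding the characteristic polynomial of the displayed matrix gives
  det(λ I - A) = p(λ) = λ^2 + (-4)λ + (-12).
Solving p(λ) = 0 yields eigenvalues ≈ -2, 6. (A is shown rounded to 4 decimals, so these recover the underlying integer eigenvalues to within that precision.)
Verification: the trace of A = 4 equals the sum of eigenvalues 4, and det(A) ≈ -12.0003 matches the eigenvalue product -12.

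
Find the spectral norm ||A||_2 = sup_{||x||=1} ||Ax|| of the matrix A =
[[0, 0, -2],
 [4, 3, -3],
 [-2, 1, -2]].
||A||_2 ≈ 5.9391 (= sqrt(largest eigenvalue of A^T A))

||A||_2 = sigma_max(A) = sqrt(lambda_max(A^T A)). Form the symmetric matrix M = A^T A =
[[20, 10, -8],
 [10, 10, -11],
 [-8, -11, 17]].
Its characteristic polynomial (trace, sum of principal 2x2 minors, determinant of M give the coefficients) is
  p(λ) = det(λ I - M) = λ^3 - 47λ^2 + 425λ - 400.
No integer candidate from the rational root theorem (±divisors of 400) is a root, so the roots are irrational. The cubic discriminant is Δ = 65321325 > 0, so there are three distinct real roots. p(1) = -21 and p(2) = 270 have opposite signs, so a root lies in (1, 2); Newton's method refines it to λ ≈ 1.0634. p(10) = 150 and p(11) = -81 have opposite signs, so a root lies in (10, 11); Newton's method refines it to λ ≈ 10.6642. p(35) = -225 and p(36) = 644 have opposite signs, so a root lies in (35, 36); Newton's method refines it to λ ≈ 35.2724. Check (Vieta): the three roots sum to 47, matching tr M = 47.
So the eigenvalues of A^T A are ≈ 1.0634, 10.6642, 35.2724 (all ≥ 0, as they must be for A^T A). The largest is λ_max ≈ 35.2724, hence ||A||_2 = sqrt(λ_max) ≈ 5.9391.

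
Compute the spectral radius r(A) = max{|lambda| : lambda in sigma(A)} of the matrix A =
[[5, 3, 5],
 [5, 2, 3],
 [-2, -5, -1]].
r(A) ≈ 5.078

The eigenvalues of A are the roots of its characteristic polynomial. With M = A (coefficients from the trace, the sum of principal 2x2 minors, and det A):
  p(λ) = det(λ I - M) = λ^3 - 6λ^2 + 13λ + 43.
No integer candidate from the rational root theorem (±divisors of 43) is a root, so the roots are irrational. The cubic discriminant is Δ = -75847 < 0, so there is one real root and a complex-conjugate pair. p(-2) = -15 and p(-1) = 23 have opposite signs, so a root lies in (-2, -1); Newton's method refines it to λ ≈ -1.6676. Dividing out (λ - (-1.6676)) leaves approximately λ^2 - 7.6676λ + 25.7861. For λ^2 - 7.6676λ + 25.7861 the discriminant is -44.353. It is negative, so the remaining roots are the complex-conjugate pair λ ≈ 3.8338 ± 3.3299i. Their product equals the constant term, so |λ|^2 ≈ 25.7861 and |λ| ≈ 5.078.
Thus the eigenvalues (to 4 decimals) are -1.6676 (modulus 1.6676); 3.8338 ± 3.3299i (modulus 5.078). The spectral radius is the largest modulus: r(A) ≈ 5.078. (Cross-check: r(A) ≤ ||A||_2 ≈ 10.626; equality holds whenever A is normal, though it can also hold for some non-normal A.)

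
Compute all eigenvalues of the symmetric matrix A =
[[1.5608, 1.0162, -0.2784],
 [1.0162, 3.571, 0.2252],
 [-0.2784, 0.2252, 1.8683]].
sigma(A) ≈ {1, 2, 4}

A is real symmetric, so its spectrum consists of real eigenvalues. Expanding the characteristic polynomial of the displayed matrix gives
  det(λ I - A) = p(λ) = λ^3 + (-7)λ^2 + (14)λ + (-8).
Solving p(λ) = 0 yields eigenvalues ≈ 1, 2, 4. (A is shown rounded to 4 decimals, so these recover the underlying integer eigenvalues to within that precision.)
Verification: the trace of A = 7 equals the sum of eigenvalues 7, and det(A) ≈ 8.0005 matches the eigenvalue product 8.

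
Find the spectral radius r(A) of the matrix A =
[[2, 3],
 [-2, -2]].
r(A) = sqrt(2) ≈ 1.4142

The eigenvalues of A are the roots of its characteristic polynomial. With M = A (coefficients from the trace and determinant):
  p(λ) = det(λ I - M) = λ^2 + 2.
For λ^2 + 2 the discriminant is -8. It is negative, so the roots are the complex-conjugate pair λ = 0 ± (sqrt(8)/2) i ≈ 0 ± 1.4142i. For a conjugate pair the product of the roots equals the constant term, so |λ|^2 = 2 and |λ| = sqrt(2) ≈ 1.4142.
Thus the eigenvalues (to 4 decimals) are 0 ± 1.4142i (modulus 1.4142). The spectral radius is the largest modulus: r(A) = sqrt(2) ≈ 1.4142. (Cross-check: r(A) ≤ ||A||_2 ≈ 4.5616; equality holds whenever A is normal, though it can also hold for some non-normal A.)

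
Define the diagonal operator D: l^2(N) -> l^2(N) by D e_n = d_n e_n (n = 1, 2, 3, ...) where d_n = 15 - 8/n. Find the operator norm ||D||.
||D|| = 15

For a diagonal operator on l^2 with entries d_n, ||D|| = sup_n |d_n|. Here d_1 = 7, d_2 = 11, ..., and d_n = 15 - 8/n increases monotonically toward 15. All terms lie in [7, 15), so |d_n| = d_n and the supremum is the limit 15, which is not attained by any individual d_n. Hence ||D|| = 15.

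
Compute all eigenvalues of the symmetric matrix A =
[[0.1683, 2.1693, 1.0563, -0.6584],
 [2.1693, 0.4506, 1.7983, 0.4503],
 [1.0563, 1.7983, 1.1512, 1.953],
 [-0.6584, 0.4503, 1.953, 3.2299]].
sigma(A) ≈ {-2, -1, 3, 5}

A is real symmetric, so its spectrum consists of real eigenvalues. Expanding the characteristic polynomial of the displayed matrix gives
  det(λ I - A) = p(λ) = λ^4 + (-5)λ^3 + (-7)λ^2 + (29)λ + (30.0011).
Solving p(λ) = 0 yields eigenvalues ≈ -2, -1, 3, 5. (A is shown rounded to 4 decimals, so these recover the underlying integer eigenvalues to within that precision.)
Verification: the trace of A = 5 equals the sum of eigenvalues 5, and det(A) ≈ 30.0011 matches the eigenvalue product 30.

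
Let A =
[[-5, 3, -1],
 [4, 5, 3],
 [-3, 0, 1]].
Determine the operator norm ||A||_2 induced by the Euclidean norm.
||A||_2 ≈ 7.6001 (= sqrt(largest eigenvalue of A^T A))

||A||_2 = sigma_max(A) = sqrt(lambda_max(A^T A)). Form the symmetric matrix M = A^T A =
[[50, 5, 14],
 [5, 34, 12],
 [14, 12, 11]].
Its characteristic polynomial (trace, sum of principal 2x2 minors, determinant of M give the coefficients) is
  p(λ) = det(λ I - M) = λ^3 - 95λ^2 + 2259λ - 6241.
No integer candidate from the rational root theorem (±divisors of 6241) is a root, so the roots are irrational. The cubic discriminant is Δ = 1597000912 > 0, so there are three distinct real roots. p(3) = -292 and p(4) = 1339 have opposite signs, so a root lies in (3, 4); Newton's method refines it to λ ≈ 3.1716. p(34) = 49 and p(35) = -676 have opposite signs, so a root lies in (34, 35); Newton's method refines it to λ ≈ 34.0669. p(57) = -940 and p(58) = 313 have opposite signs, so a root lies in (57, 58); Newton's method refines it to λ ≈ 57.7615. Check (Vieta): the three roots sum to 95, matching tr M = 95.
So the eigenvalues of A^T A are ≈ 3.1716, 34.0669, 57.7615 (all ≥ 0, as they must be for A^T A). The largest is λ_max ≈ 57.7615, hence ||A||_2 = sqrt(λ_max) ≈ 7.6001.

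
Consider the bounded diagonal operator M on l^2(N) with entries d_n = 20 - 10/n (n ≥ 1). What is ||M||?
||M|| = 20

For a diagonal operator on l^2 with entries d_n, ||M|| = sup_n |d_n|. Here d_1 = 10, d_2 = 15, ..., and d_n = 20 - 10/n increases monotonically toward 20. All terms lie in [10, 20), so |d_n| = d_n and the supremum is the limit 20, which is not attained by any individual d_n. Hence ||M|| = 20.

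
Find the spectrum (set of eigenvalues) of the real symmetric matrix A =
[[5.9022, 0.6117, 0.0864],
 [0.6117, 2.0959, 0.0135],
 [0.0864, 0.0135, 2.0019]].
sigma(A) ≈ {2, 6} (2 with multiplicity 2)

A is real symmetric, so its spectrum consists of real eigenvalues. Expanding the characteristic polynomial of the displayed matrix gives
  det(λ I - A) = p(λ) = λ^3 + (-10)λ^2 + (28)λ + (-24).
Solving p(λ) = 0 yields eigenvalues ≈ 2, 2, 6. (A is shown rounded to 4 decimals, so these recover the underlying integer eigenvalues to within that precision.)
Verification: the trace of A = 10 equals the sum of eigenvalues 10, and det(A) ≈ 24.0000 matches the eigenvalue product 24.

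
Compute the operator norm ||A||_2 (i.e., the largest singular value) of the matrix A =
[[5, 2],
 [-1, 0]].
||A||_2 = sqrt((30 + sqrt(884))/2) ≈ 5.465 (= sqrt(largest eigenvalue of A^T A))

||A||_2 = sigma_max(A) = sqrt(lambda_max(A^T A)). Form the symmetric matrix M = A^T A =
[[26, 10],
 [10, 4]].
Its characteristic polynomial (trace, determinant of M give the coefficients) is
  p(λ) = det(λ I - M) = λ^2 - 30λ + 4.
For λ^2 - 30λ + 4 the discriminant is 884. It is nonnegative but not a perfect square, so the roots are real and irrational: λ = (30 ± sqrt(884))/2 ≈ 29.8661, 0.1339.
So the eigenvalues of A^T A are ≈ 0.1339, 29.8661 (all ≥ 0, as they must be for A^T A). The largest is λ_max = (30 + sqrt(884))/2 ≈ 29.8661, hence ||A||_2 = sqrt(λ_max) = sqrt((30 + sqrt(884))/2) ≈ 5.465.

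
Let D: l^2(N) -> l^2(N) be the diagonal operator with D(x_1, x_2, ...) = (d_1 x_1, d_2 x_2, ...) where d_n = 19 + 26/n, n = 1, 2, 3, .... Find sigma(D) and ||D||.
sigma(D) = {19 + 26/n : n ≥ 1} ∪ {19}; ||D|| = 45

A bounded diagonal operator on l^2 with diagonal entries d_n has spectrum equal to the closure of {d_n : n ≥ 1}: every d_n is an eigenvalue (with eigenvector e_n), so {d_n} ⊂ sigma(D); the spectrum is closed, so its closure is too; and for lambda not in the closure, (D - lambda I) has bounded inverse (the diagonal entries 1/(d_n - lambda) are bounded). For our sequence d_n = 19 + 26/n, n = 1, 2, 3, ...:
  - {d_n} = {19 + 26/n : n ≥ 1}; the only limit point is 19
  - closure = {19 + 26/n : n ≥ 1} ∪ {19}
For the norm: a diagonal operator has ||D|| = sup_n |d_n|. Here d_n = 19 + 26/n is positive and decreasing, so sup_n |d_n| = d_1 = 19 + 26 = 45. So ||D|| = 45.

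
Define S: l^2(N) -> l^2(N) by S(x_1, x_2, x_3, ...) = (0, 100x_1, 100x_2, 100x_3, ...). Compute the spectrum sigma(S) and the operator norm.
sigma(S) = closed disk {z in C : |z| ≤ 100}; ||S|| = 100

Note S = 100·U where U is the unit right shift (U x)_k = x_{k-1} (with x_0 := 0); so ||S|| = 100||U|| and sigma(S) = 100·sigma(U). ||S x||^2 = sum_{k≥1} |100x_k|^2 = 10000||x||^2, so ||S|| = 100 and sigma(S) ⊂ {|z| ≤ 100}. For any |lambda| < 100, the equation (S - lambda I) x = 0 forces x_1 = 0, then 100x_k = lambda x_{k+1} ⇒ x = 0, so S has no eigenvalues. But (S - lambda I) is not surjective for |lambda| < 100: solving (S - lambda I) x = e_1 would require x_n proportional to (lambda/100)^(-n), which is not in l^2. So every |lambda| < 100 lies in the residual spectrum. The boundary |lambda| = 100 is in the approximate point spectrum (the spectrum is closed). Hence sigma(S) is the closed disk of radius 100.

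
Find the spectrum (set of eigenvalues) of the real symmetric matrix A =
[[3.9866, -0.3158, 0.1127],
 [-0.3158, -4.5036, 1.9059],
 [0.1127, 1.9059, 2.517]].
sigma(A) ≈ {-5, 3, 4}

A is real symmetric, so its spectrum consists of real eigenvalues. Expanding the characteristic polynomial of the displayed matrix gives
  det(λ I - A) = p(λ) = λ^3 + (-2)λ^2 + (-23)λ + (60).
Solving p(λ) = 0 yields eigenvalues ≈ -5, 3, 4. (A is shown rounded to 4 decimals, so these recover the underlying integer eigenvalues to within that precision.)
Verification: the trace of A = 2 equals the sum of eigenvalues 2, and det(A) ≈ -60.0010 matches the eigenvalue product -60.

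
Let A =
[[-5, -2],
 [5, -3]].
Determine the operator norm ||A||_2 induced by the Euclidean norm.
||A||_2 = sqrt((63 + sqrt(1469))/2) ≈ 7.1178 (= sqrt(largest eigenvalue of A^T A))

||A||_2 = sigma_max(A) = sqrt(lambda_max(A^T A)). Form the symmetric matrix M = A^T A =
[[50, -5],
 [-5, 13]].
Its characteristic polynomial (trace, determinant of M give the coefficients) is
  p(λ) = det(λ I - M) = λ^2 - 63λ + 625.
For λ^2 - 63λ + 625 the discriminant is 1469. It is nonnegative but not a perfect square, so the roots are real and irrational: λ = (63 ± sqrt(1469))/2 ≈ 50.6638, 12.3362.
So the eigenvalues of A^T A are ≈ 12.3362, 50.6638 (all ≥ 0, as they must be for A^T A). The largest is λ_max = (63 + sqrt(1469))/2 ≈ 50.6638, hence ||A||_2 = sqrt(λ_max) = sqrt((63 + sqrt(1469))/2) ≈ 7.1178.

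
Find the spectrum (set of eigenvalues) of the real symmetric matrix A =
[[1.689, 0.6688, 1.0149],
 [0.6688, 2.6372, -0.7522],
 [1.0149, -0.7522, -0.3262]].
sigma(A) ≈ {-1, 2, 3}

A is real symmetric, so its spectrum consists of real eigenvalues. Expanding the characteristic polynomial of the displayed matrix gives
  det(λ I - A) = p(λ) = λ^3 + (-4)λ^2 + (1)λ + (6).
Solving p(λ) = 0 yields eigenvalues ≈ -1, 2, 3. (A is shown rounded to 4 decimals, so these recover the underlying integer eigenvalues to within that precision.)
Verification: the trace of A = 4 equals the sum of eigenvalues 4, and det(A) ≈ -6.0002 matches the eigenvalue product -6.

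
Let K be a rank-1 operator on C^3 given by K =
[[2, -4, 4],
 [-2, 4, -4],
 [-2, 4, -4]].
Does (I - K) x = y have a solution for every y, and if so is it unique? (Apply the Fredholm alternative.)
(I - K) is invertible (det(I - K) = -1 ≠ 0), so for every y in C^3 the equation (I - K) x = y has a unique solution.

K has rank 1, so it is an outer product K = u v^T: every row of K is a multiple of one row vector. Reading off the entries, u = (-2, 2, 2) and v = (-1, 2, -2) (row i of K equals u_i·v^T). A rank-one matrix u v^T satisfies K u = u (v·u) and kills the (2)-dimensional subspace v^⊥, so its characteristic polynomial is lambda^2 (lambda - v·u) with v·u = tr K = 2. Hence the eigenvalues of I - K are 1 (multiplicity 2) and 1 - (2) = -1, so det(I - K) = -1. (Direct check: I - K =
[[-1, 4, -4],
 [2, -3, 4],
 [2, -4, 5]]
has determinant -1.) The finite-dimensional Fredholm alternative says: either (I - K) is invertible, or ker(I - K) ≠ {0} and then range(I - K) = ker((I - K)^*)^⊥, with dim ker(I - K) = dim ker((I - K)^*). Since det(I - K) ≠ 0, 1 is not an eigenvalue of K and ker(I - K) = {0}, so we are in the first case: for every y there is a unique x = (I - K)^(-1) y. Explicitly, by the Sherman–Morrison formula, (I - u v^T)^(-1) = I + u v^T/(1 - v·u), i.e. (I - K)^(-1) = I - K.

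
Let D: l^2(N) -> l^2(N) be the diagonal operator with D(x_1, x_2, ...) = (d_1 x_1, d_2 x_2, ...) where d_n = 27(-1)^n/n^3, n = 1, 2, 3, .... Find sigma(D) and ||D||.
sigma(D) = {27(-1)^n/n^3 : n ≥ 1} ∪ {0}; ||D|| = 27

A bounded diagonal operator on l^2 with diagonal entries d_n has spectrum equal to the closure of {d_n : n ≥ 1}: every d_n is an eigenvalue (with eigenvector e_n), so {d_n} ⊂ sigma(D); the spectrum is closed, so its closure is too; and for lambda not in the closure, (D - lambda I) has bounded inverse (the diagonal entries 1/(d_n - lambda) are bounded). For our sequence d_n = 27(-1)^n/n^3, n = 1, 2, 3, ...:
  - {d_n} = {27(-1)^n/n^3 : n ≥ 1}; the only limit point is 0
  - closure = {27(-1)^n/n^3 : n ≥ 1} ∪ {0}
For the norm: a diagonal operator has ||D|| = sup_n |d_n|. Here |d_n| = 27/n^3 is decreasing, so sup_n |d_n| = |d_1| = 27. So ||D|| = 27.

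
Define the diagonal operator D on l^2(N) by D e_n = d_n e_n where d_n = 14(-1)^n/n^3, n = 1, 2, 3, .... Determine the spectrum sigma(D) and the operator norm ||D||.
sigma(D) = {14(-1)^n/n^3 : n ≥ 1} ∪ {0}; ||D|| = 14

A bounded diagonal operator on l^2 with diagonal entries d_n has spectrum equal to the closure of {d_n : n ≥ 1}: every d_n is an eigenvalue (with eigenvector e_n), so {d_n} ⊂ sigma(D); the spectrum is closed, so its closure is too; and for lambda not in the closure, (D - lambda I) has bounded inverse (the diagonal entries 1/(d_n - lambda) are bounded). For our sequence d_n = 14(-1)^n/n^3, n = 1, 2, 3, ...:
  - {d_n} = {14(-1)^n/n^3 : n ≥ 1}; the only limit point is 0
  - closure = {14(-1)^n/n^3 : n ≥ 1} ∪ {0}
For the norm: a diagonal operator has ||D|| = sup_n |d_n|. Here |d_n| = 14/n^3 is decreasing, so sup_n |d_n| = |d_1| = 14. So ||D|| = 14.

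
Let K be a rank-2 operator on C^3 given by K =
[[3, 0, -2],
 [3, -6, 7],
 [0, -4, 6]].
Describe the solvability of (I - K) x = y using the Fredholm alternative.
(I - K) is invertible (det(I - K) = -10 ≠ 0), so for every y in C^3 the equation (I - K) x = y has a unique solution.

K has rank 2 and factors as K = U V^T = u1 v1^T + u2 v2^T with u1 = (-1, 2, 2), v1 = (0, -2, 3), u2 = (-1, -1, 0), v2 = (-3, 2, -1) (multiplying out reproduces the displayed K). The nonzero eigenvalues of U V^T coincide with those of the 2 x 2 matrix G = V^T U = [[v1·u1, v1·u2], [v2·u1, v2·u2]] = [[2, 2], [5, 1]], and by the Sylvester determinant identity det(I_3 - U V^T) = det(I_2 - V^T U) = det([[-1, -2], [-5, 0]]) = (-1)(0) - (-2)(-5) = -10. (Direct check: I - K =
[[-2, 0, 2],
 [-3, 7, -7],
 [0, 4, -5]]
has determinant -10.) The finite-dimensional Fredholm alternative says: either (I - K) is invertible, or ker(I - K) ≠ {0} and then range(I - K) = ker((I - K)^*)^⊥, with dim ker(I - K) = dim ker((I - K)^*). Since det(I - K) ≠ 0, 1 is not an eigenvalue of K and ker(I - K) = {0}, so we are in the first case: for every y there is a unique x = (I - K)^(-1) y. (Explicitly, by the Woodbury identity, (I - U V^T)^(-1) = I + U (I_2 - G)^(-1) V^T.)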